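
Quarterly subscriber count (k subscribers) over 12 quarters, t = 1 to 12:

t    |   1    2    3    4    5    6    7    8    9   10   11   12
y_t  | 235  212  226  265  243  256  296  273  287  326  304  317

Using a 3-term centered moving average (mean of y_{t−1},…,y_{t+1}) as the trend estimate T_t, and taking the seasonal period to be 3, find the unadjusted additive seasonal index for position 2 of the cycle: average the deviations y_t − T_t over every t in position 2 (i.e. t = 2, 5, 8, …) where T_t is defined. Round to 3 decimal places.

Season position 2 occurs at t = 2, 5, 8, 11 (where T_t is defined).
t=2: T_2 = 224.33333; y_2 − T_2 = 212 − 224.33333 = -12.33333
t=5: T_5 = 254.66667; y_5 − T_5 = 243 − 254.66667 = -11.66667
t=8: T_8 = 285.33333; y_8 − T_8 = 273 − 285.33333 = -12.33333
t=11: T_11 = 315.66667; y_11 − T_11 = 304 − 315.66667 = -11.66667
Mean deviation: (-12.33333 + -11.66667 + -12.33333 + -11.66667) / 4 = -12.000

-12.000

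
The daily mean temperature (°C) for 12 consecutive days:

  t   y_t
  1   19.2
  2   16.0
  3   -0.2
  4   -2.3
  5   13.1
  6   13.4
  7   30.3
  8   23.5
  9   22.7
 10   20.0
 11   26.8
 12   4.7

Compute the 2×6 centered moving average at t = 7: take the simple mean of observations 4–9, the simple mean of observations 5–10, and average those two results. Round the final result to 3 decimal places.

Sum over 4–9: (-2.3) + 13.1 + 13.4 + 30.3 + 23.5 + 22.7 = 100.7
Sum over 5–10: 13.1 + 13.4 + 30.3 + 23.5 + 22.7 + 20.0 = 123.0
CMA at t=7 = (100.7 + 123.0) / (2·6) = 223.7 / 12 = 18.642

18.642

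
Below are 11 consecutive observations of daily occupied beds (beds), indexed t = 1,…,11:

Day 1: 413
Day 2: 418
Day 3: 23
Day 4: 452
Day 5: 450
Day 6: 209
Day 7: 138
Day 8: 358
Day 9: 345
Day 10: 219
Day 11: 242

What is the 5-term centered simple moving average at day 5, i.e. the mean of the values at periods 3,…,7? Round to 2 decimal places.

Sum of periods 3–7: 23 + 452 + 450 + 209 + 138 = 1272
Divide by 5: 1272 / 5 = 254.40

254.40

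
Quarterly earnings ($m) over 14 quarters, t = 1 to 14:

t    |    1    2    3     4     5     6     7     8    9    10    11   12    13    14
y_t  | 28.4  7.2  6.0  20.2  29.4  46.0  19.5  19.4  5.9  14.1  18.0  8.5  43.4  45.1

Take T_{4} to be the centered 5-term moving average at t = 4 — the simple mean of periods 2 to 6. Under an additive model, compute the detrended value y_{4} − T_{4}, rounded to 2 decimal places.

-1.56

Trend T_4 = (7.2 + 6.0 + 20.2 + 29.4 + 46.0) / 5 = 108.8/5 = 21.7600
Detrended value: 20.2 − 21.7600 = -1.56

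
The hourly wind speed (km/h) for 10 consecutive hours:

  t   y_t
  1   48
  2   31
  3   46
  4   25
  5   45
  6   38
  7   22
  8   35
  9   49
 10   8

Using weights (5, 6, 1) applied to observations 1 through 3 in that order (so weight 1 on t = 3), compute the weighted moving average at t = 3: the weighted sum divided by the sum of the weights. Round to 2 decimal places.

Weighted sum: 5·48 + 6·31 + 1·46 = 240 + 186 + 46 = 472
Weight total: 5 + 6 + 1 = 12
WMA = 472 / 12 = 39.33

39.33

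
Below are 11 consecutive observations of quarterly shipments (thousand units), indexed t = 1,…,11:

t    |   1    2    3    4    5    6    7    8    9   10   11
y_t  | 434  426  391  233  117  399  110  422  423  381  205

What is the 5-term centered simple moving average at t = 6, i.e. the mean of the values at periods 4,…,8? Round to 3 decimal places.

Sum of periods 4–8: 233 + 117 + 399 + 110 + 422 = 1281
Divide by 5: 1281 / 5 = 256.200

256.200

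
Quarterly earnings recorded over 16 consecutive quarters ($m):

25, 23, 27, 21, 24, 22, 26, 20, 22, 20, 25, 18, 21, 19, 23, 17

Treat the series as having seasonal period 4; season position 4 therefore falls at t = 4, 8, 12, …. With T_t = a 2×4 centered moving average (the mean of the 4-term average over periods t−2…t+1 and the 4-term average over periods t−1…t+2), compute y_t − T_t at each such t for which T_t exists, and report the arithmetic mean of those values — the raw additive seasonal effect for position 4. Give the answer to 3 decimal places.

-2.583

Season position 4 occurs at t = 4, 8, 12 (where T_t is defined).
t=4: T_4 = 23.62500; y_4 − T_4 = 21 − 23.62500 = -2.62500
t=8: T_8 = 22.25000; y_8 − T_8 = 20 − 22.25000 = -2.25000
t=12: T_12 = 20.87500; y_12 − T_12 = 18 − 20.87500 = -2.87500
Mean deviation: (-2.62500 + -2.25000 + -2.87500) / 3 = -2.583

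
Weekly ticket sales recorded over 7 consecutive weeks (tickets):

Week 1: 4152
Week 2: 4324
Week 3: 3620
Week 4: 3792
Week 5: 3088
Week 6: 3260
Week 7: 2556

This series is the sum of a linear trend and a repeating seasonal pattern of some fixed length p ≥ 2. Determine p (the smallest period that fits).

2

First differences y_{t+1} − y_t: 172, -704, 172, -704, 172, -704, …
The difference pattern repeats every 2 terms and not for any smaller step, so p = 2.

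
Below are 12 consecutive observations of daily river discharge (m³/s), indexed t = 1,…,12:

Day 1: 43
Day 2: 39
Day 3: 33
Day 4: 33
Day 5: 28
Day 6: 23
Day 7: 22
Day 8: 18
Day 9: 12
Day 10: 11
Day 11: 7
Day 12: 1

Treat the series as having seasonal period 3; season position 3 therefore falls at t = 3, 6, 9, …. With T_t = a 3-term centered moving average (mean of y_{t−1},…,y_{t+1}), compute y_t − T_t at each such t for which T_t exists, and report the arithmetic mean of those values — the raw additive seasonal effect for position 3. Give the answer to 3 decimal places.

-1.667

Season position 3 occurs at t = 3, 6, 9 (where T_t is defined).
t=3: T_3 = 35.00000; y_3 − T_3 = 33 − 35.00000 = -2.00000
t=6: T_6 = 24.33333; y_6 − T_6 = 23 − 24.33333 = -1.33333
t=9: T_9 = 13.66667; y_9 − T_9 = 12 − 13.66667 = -1.66667
Mean deviation: (-2.00000 + -1.33333 + -1.66667) / 3 = -1.667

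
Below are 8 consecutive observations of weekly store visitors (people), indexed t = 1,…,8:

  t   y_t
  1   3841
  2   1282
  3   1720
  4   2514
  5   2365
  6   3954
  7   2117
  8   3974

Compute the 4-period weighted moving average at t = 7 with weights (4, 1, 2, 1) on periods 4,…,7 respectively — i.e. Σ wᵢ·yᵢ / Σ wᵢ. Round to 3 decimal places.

Weighted sum: 4·2514 + 1·2365 + 2·3954 + 1·2117 = 10056 + 2365 + 7908 + 2117 = 22446
Weight total: 4 + 1 + 2 + 1 = 8
WMA = 22446 / 8 = 2805.750

2805.750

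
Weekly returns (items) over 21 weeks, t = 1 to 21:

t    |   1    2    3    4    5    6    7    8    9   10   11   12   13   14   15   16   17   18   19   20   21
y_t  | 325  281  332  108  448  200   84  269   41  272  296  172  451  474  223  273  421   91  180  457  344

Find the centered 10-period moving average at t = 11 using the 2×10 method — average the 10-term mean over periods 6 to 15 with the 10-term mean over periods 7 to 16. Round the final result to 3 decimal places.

251.850

Sum over 6–15: 200 + 84 + 269 + 41 + 272 + 296 + 172 + 451 + 474 + 223 = 2482
Sum over 7–16: 84 + 269 + 41 + 272 + 296 + 172 + 451 + 474 + 223 + 273 = 2555
CMA at t=11 = (2482 + 2555) / (2·10) = 5037 / 20 = 251.850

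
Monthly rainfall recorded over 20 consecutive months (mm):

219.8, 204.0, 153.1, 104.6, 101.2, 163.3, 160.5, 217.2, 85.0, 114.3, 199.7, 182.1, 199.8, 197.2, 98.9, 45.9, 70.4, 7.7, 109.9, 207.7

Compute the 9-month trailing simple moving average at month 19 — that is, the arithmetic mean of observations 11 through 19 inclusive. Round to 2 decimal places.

123.51

Sum of periods 11–19: 199.7 + 182.1 + 199.8 + 197.2 + 98.9 + 45.9 + 70.4 + 7.7 + 109.9 = 1111.6
Divide by 9: 1111.6 / 9 = 123.51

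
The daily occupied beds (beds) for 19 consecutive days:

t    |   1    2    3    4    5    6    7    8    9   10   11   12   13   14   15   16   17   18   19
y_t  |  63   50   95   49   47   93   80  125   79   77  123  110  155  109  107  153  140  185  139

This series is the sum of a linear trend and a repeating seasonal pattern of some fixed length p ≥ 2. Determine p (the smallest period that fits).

5

First differences y_{t+1} − y_t: -13, 45, -46, -2, 46, -13, 45, -46, -2, 46, -13, 45, …
The difference pattern repeats every 5 terms and not for any smaller step, so p = 5.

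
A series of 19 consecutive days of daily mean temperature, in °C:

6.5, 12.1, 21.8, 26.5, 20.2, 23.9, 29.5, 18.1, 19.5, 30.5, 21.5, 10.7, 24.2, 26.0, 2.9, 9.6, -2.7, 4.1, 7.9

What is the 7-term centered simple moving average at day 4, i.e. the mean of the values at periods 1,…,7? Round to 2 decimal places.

20.07

Sum of periods 1–7: 6.5 + 12.1 + 21.8 + 26.5 + 20.2 + 23.9 + 29.5 = 140.5
Divide by 7: 140.5 / 7 = 20.07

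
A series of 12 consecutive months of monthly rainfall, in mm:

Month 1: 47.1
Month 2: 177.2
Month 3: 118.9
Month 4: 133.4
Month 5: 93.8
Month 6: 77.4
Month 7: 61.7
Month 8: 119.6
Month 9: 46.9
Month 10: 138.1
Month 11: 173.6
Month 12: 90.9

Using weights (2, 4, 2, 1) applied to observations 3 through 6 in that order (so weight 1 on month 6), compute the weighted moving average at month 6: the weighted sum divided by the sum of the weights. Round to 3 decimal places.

Weighted sum: 2·118.9 + 4·133.4 + 2·93.8 + 1·77.4 = 237.8 + 533.6 + 187.6 + 77.4 = 1036.4
Weight total: 2 + 4 + 2 + 1 = 9
WMA = 1036.4 / 9 = 115.156

115.156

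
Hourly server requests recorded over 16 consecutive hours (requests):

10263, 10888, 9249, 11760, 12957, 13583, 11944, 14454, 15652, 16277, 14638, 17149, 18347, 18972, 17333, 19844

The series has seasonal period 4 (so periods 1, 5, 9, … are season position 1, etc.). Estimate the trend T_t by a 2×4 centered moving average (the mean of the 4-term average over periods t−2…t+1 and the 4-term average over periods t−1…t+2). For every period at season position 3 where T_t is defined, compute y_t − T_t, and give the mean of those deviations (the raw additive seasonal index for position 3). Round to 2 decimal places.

-1627.67

Season position 3 occurs at t = 3, 7, 11 (where T_t is defined).
t=3: T_3 = 10876.7500; y_3 − T_3 = 9249 − 10876.7500 = -1627.7500
t=7: T_7 = 13571.3750; y_7 − T_7 = 11944 − 13571.3750 = -1627.3750
t=11: T_11 = 16265.8750; y_11 − T_11 = 14638 − 16265.8750 = -1627.8750
Mean deviation: (-1627.7500 + -1627.3750 + -1627.8750) / 3 = -1627.67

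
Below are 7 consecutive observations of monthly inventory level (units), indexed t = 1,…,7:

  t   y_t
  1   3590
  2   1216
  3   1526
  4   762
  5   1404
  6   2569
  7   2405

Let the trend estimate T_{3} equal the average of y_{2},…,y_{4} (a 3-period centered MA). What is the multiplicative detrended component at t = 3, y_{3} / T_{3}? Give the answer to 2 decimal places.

Trend T_3 = (1216 + 1526 + 762) / 3 = 3504/3 = 1168.0000
Ratio to trend: 1526 / 1168.0000 = 1.31

1.31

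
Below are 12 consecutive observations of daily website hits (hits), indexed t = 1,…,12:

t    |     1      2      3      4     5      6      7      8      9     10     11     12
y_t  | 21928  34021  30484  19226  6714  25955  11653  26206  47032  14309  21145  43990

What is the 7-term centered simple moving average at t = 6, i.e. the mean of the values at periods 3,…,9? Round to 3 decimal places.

23895.714

Sum of periods 3–9: 30484 + 19226 + 6714 + 25955 + 11653 + 26206 + 47032 = 167270
Divide by 7: 167270 / 7 = 23895.714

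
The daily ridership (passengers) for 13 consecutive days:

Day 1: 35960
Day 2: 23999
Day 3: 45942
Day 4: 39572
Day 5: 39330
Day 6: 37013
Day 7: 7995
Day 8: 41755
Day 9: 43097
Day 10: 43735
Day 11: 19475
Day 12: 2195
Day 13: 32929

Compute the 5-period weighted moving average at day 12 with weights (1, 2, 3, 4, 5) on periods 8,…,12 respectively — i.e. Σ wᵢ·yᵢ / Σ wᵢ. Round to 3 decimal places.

23201.933

Weighted sum: 1·41755 + 2·43097 + 3·43735 + 4·19475 + 5·2195 = 41755 + 86194 + 131205 + 77900 + 10975 = 348029
Weight total: 1 + 2 + 3 + 4 + 5 = 15
WMA = 348029 / 15 = 23201.933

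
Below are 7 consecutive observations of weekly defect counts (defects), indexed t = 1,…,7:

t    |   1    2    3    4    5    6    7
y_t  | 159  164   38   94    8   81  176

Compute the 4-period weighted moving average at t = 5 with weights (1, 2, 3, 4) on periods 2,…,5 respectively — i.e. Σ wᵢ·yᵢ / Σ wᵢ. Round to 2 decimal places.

55.40

Weighted sum: 1·164 + 2·38 + 3·94 + 4·8 = 164 + 76 + 282 + 32 = 554
Weight total: 1 + 2 + 3 + 4 = 10
WMA = 554 / 10 = 55.40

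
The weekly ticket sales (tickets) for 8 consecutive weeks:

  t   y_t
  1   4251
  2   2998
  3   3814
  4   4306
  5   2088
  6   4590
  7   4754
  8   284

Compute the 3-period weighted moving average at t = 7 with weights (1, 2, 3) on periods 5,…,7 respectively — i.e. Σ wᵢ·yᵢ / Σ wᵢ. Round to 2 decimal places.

Weighted sum: 1·2088 + 2·4590 + 3·4754 = 2088 + 9180 + 14262 = 25530
Weight total: 1 + 2 + 3 = 6
WMA = 25530 / 6 = 4255.00

4255.00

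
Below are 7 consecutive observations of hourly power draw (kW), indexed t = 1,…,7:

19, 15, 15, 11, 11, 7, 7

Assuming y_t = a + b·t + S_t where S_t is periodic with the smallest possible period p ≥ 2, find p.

First differences y_{t+1} − y_t: -4, 0, -4, 0, -4, 0, …
The difference pattern repeats every 2 terms and not for any smaller step, so p = 2.

2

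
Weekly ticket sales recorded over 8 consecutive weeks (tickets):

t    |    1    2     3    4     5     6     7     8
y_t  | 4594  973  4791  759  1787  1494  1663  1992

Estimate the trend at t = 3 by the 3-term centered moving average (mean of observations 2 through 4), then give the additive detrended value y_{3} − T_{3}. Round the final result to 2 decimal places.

2616.67

Trend T_3 = (973 + 4791 + 759) / 3 = 6523/3 = 2174.3333
Detrended value: 4791 − 2174.3333 = 2616.67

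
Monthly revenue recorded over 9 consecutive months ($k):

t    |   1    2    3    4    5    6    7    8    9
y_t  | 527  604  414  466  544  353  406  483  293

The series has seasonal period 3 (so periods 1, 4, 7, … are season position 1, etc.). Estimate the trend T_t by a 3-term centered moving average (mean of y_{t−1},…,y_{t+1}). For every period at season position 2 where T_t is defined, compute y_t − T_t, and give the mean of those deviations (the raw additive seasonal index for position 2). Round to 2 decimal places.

89.22

Season position 2 occurs at t = 2, 5, 8 (where T_t is defined).
t=2: T_2 = 515.0000; y_2 − T_2 = 604 − 515.0000 = 89.0000
t=5: T_5 = 454.3333; y_5 − T_5 = 544 − 454.3333 = 89.6667
t=8: T_8 = 394.0000; y_8 − T_8 = 483 − 394.0000 = 89.0000
Mean deviation: (89.0000 + 89.6667 + 89.0000) / 3 = 89.22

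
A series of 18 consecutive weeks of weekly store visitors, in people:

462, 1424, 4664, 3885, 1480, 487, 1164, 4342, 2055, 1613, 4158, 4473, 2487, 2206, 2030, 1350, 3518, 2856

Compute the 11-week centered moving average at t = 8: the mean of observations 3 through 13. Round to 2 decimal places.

Sum of periods 3–13: 4664 + 3885 + 1480 + 487 + 1164 + 4342 + 2055 + 1613 + 4158 + 4473 + 2487 = 30808
Divide by 11: 30808 / 11 = 2800.73

2800.73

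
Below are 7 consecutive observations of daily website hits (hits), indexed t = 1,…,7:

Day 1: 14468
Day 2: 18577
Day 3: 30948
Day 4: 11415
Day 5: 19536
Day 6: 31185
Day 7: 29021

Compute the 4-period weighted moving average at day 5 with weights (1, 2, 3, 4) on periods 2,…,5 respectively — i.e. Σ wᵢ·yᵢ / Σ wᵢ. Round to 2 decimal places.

Weighted sum: 1·18577 + 2·30948 + 3·11415 + 4·19536 = 18577 + 61896 + 34245 + 78144 = 192862
Weight total: 1 + 2 + 3 + 4 = 10
WMA = 192862 / 10 = 19286.20

19286.20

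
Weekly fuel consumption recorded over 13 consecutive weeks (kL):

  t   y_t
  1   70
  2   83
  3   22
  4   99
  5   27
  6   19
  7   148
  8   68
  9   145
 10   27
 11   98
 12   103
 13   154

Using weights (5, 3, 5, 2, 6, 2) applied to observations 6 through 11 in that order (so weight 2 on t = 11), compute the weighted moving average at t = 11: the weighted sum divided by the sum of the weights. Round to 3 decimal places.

66.391

Weighted sum: 5·19 + 3·148 + 5·68 + 2·145 + 6·27 + 2·98 = 95 + 444 + 340 + 290 + 162 + 196 = 1527
Weight total: 5 + 3 + 5 + 2 + 6 + 2 = 23
WMA = 1527 / 23 = 66.391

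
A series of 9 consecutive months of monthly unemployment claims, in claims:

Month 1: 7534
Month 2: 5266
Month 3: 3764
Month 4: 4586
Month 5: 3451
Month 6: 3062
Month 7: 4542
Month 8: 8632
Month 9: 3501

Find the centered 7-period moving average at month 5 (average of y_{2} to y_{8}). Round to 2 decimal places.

Sum of periods 2–8: 5266 + 3764 + 4586 + 3451 + 3062 + 4542 + 8632 = 33303
Divide by 7: 33303 / 7 = 4757.57

4757.57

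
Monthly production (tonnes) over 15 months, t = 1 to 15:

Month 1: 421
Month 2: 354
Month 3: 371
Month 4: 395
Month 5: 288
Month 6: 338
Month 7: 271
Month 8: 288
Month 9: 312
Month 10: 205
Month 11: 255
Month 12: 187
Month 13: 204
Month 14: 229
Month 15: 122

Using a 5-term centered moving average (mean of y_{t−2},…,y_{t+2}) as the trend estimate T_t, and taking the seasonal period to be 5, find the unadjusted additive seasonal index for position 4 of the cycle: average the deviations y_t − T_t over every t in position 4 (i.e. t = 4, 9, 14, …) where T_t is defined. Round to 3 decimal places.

45.800

Season position 4 occurs at t = 4, 9 (where T_t is defined).
t=4: T_4 = 349.20000; y_4 − T_4 = 395 − 349.20000 = 45.80000
t=9: T_9 = 266.20000; y_9 − T_9 = 312 − 266.20000 = 45.80000
Mean deviation: (45.80000 + 45.80000) / 2 = 45.800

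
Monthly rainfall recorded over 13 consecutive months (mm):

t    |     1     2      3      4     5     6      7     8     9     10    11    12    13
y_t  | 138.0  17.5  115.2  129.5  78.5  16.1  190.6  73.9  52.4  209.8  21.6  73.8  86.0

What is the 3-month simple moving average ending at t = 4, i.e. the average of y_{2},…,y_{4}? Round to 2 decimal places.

Sum of periods 2–4: 17.5 + 115.2 + 129.5 = 262.2
Divide by 3: 262.2 / 3 = 87.40

87.40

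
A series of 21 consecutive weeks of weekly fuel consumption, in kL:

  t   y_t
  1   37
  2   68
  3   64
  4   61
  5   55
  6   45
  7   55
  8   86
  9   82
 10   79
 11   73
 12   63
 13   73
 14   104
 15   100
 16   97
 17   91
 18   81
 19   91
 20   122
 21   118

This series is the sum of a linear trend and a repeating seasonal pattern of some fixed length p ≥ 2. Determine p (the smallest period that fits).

6

First differences y_{t+1} − y_t: 31, -4, -3, -6, -10, 10, 31, -4, -3, -6, -10, 10, 31, -4, …
The difference pattern repeats every 6 terms and not for any smaller step, so p = 6.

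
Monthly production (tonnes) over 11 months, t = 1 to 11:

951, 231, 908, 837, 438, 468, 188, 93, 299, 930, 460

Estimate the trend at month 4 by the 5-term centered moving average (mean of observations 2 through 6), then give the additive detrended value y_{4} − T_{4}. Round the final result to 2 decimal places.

260.60

Trend T_4 = (231 + 908 + 837 + 438 + 468) / 5 = 2882/5 = 576.4000
Detrended value: 837 − 576.4000 = 260.60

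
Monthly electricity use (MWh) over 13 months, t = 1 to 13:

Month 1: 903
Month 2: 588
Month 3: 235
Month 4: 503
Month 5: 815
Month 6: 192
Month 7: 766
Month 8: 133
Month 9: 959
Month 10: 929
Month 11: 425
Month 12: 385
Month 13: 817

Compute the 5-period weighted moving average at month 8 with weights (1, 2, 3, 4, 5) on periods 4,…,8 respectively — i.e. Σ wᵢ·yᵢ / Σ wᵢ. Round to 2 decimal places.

Weighted sum: 1·503 + 2·815 + 3·192 + 4·766 + 5·133 = 503 + 1630 + 576 + 3064 + 665 = 6438
Weight total: 1 + 2 + 3 + 4 + 5 = 15
WMA = 6438 / 15 = 429.20

429.20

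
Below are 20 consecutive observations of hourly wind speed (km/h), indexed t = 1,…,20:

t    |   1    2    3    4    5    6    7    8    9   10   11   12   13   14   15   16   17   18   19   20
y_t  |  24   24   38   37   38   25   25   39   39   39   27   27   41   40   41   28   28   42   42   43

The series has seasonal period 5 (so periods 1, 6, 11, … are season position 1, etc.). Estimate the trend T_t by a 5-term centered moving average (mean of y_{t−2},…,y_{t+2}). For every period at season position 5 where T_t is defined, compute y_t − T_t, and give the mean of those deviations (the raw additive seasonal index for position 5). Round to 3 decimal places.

Season position 5 occurs at t = 5, 10, 15 (where T_t is defined).
t=5: T_5 = 32.60000; y_5 − T_5 = 38 − 32.60000 = 5.40000
t=10: T_10 = 34.20000; y_10 − T_10 = 39 − 34.20000 = 4.80000
t=15: T_15 = 35.60000; y_15 − T_15 = 41 − 35.60000 = 5.40000
Mean deviation: (5.40000 + 4.80000 + 5.40000) / 3 = 5.200

5.200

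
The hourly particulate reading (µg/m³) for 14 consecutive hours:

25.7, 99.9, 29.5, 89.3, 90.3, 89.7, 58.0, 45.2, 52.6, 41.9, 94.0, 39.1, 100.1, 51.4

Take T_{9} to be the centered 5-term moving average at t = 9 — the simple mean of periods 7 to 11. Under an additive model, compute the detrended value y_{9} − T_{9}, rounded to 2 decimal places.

-5.74

Trend T_9 = (58.0 + 45.2 + 52.6 + 41.9 + 94.0) / 5 = 291.7/5 = 58.3400
Detrended value: 52.6 − 58.3400 = -5.74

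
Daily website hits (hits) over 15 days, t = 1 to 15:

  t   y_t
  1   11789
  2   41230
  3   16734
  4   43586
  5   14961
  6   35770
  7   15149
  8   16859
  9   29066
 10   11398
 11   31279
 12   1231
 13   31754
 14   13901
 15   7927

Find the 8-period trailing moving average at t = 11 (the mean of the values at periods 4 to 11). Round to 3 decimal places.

Sum of periods 4–11: 43586 + 14961 + 35770 + 15149 + 16859 + 29066 + 11398 + 31279 = 198068
Divide by 8: 198068 / 8 = 24758.500

24758.500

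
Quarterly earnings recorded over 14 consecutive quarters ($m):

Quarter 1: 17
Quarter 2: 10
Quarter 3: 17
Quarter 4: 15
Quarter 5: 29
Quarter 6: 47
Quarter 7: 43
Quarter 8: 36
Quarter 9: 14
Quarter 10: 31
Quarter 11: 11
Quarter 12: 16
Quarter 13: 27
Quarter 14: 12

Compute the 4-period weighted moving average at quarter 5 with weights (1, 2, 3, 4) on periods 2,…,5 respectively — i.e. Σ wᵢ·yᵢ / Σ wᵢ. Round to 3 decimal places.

Weighted sum: 1·10 + 2·17 + 3·15 + 4·29 = 10 + 34 + 45 + 116 = 205
Weight total: 1 + 2 + 3 + 4 = 10
WMA = 205 / 10 = 20.500

20.500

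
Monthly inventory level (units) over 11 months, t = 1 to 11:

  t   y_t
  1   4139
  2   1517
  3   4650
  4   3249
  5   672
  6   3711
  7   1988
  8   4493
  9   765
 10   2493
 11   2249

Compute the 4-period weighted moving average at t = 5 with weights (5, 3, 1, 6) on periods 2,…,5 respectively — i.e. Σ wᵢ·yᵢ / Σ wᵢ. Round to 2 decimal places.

1921.07

Weighted sum: 5·1517 + 3·4650 + 1·3249 + 6·672 = 7585 + 13950 + 3249 + 4032 = 28816
Weight total: 5 + 3 + 1 + 6 = 15
WMA = 28816 / 15 = 1921.07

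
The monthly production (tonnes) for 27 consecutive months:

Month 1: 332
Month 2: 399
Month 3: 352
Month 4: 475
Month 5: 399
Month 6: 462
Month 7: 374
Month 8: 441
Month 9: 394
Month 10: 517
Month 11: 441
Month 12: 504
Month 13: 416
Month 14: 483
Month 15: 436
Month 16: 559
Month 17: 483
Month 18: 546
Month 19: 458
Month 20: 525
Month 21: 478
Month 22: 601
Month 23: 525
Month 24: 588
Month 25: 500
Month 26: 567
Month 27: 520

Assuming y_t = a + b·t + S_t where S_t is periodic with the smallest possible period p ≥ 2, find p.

6

First differences y_{t+1} − y_t: 67, -47, 123, -76, 63, -88, 67, -47, 123, -76, 63, -88, 67, -47, …
The difference pattern repeats every 6 terms and not for any smaller step, so p = 6.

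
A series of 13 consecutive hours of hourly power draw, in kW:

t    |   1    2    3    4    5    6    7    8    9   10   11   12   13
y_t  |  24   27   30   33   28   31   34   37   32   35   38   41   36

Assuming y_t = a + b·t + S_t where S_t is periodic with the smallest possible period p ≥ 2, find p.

4

First differences y_{t+1} − y_t: 3, 3, 3, -5, 3, 3, 3, -5, 3, 3, …
The difference pattern repeats every 4 terms and not for any smaller step, so p = 4.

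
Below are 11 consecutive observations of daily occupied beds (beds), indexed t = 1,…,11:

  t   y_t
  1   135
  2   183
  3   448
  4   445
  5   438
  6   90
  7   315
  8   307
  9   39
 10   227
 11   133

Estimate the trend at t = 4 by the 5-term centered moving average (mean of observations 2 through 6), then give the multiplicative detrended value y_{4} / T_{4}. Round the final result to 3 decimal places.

Trend T_4 = (183 + 448 + 445 + 438 + 90) / 5 = 1604/5 = 320.80000
Ratio to trend: 445 / 320.80000 = 1.387

1.387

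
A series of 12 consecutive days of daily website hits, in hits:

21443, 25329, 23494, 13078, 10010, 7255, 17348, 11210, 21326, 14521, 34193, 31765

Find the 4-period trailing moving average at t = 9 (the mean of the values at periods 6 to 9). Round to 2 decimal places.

Sum of periods 6–9: 7255 + 17348 + 11210 + 21326 = 57139
Divide by 4: 57139 / 4 = 14284.75

14284.75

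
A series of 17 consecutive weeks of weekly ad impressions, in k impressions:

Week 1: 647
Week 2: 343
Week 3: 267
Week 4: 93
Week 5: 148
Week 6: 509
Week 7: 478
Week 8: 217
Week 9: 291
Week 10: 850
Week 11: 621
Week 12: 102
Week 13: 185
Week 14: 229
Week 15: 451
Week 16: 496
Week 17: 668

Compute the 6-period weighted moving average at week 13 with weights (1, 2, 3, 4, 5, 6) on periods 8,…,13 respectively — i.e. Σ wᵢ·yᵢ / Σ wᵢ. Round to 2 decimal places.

354.90

Weighted sum: 1·217 + 2·291 + 3·850 + 4·621 + 5·102 + 6·185 = 217 + 582 + 2550 + 2484 + 510 + 1110 = 7453
Weight total: 1 + 2 + 3 + 4 + 5 + 6 = 21
WMA = 7453 / 21 = 354.90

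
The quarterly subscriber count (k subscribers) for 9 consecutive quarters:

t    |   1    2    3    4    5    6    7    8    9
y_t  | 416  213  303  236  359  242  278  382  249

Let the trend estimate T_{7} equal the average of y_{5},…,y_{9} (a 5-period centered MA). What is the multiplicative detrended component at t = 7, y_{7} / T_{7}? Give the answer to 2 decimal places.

0.92

Trend T_7 = (359 + 242 + 278 + 382 + 249) / 5 = 1510/5 = 302.0000
Ratio to trend: 278 / 302.0000 = 0.92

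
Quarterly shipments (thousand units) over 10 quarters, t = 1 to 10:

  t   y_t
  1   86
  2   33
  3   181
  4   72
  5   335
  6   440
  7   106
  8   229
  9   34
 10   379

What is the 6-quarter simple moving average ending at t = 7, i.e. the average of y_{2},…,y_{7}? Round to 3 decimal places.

194.500

Sum of periods 2–7: 33 + 181 + 72 + 335 + 440 + 106 = 1167
Divide by 6: 1167 / 6 = 194.500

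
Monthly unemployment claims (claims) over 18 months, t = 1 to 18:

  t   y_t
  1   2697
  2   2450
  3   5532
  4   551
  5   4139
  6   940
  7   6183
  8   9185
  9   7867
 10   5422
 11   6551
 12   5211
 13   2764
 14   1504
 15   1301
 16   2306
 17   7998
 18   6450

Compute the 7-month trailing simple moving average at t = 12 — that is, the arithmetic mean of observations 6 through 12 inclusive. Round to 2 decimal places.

5908.43

Sum of periods 6–12: 940 + 6183 + 9185 + 7867 + 5422 + 6551 + 5211 = 41359
Divide by 7: 41359 / 7 = 5908.43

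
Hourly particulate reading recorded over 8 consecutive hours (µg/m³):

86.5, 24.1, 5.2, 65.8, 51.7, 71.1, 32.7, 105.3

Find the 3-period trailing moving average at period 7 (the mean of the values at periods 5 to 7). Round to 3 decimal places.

Sum of periods 5–7: 51.7 + 71.1 + 32.7 = 155.5
Divide by 3: 155.5 / 3 = 51.833

51.833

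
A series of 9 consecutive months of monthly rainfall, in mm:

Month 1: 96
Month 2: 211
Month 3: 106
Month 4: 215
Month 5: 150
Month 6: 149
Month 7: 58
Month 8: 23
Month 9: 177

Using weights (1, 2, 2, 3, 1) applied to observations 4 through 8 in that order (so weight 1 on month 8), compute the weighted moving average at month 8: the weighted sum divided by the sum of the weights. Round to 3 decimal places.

Weighted sum: 1·215 + 2·150 + 2·149 + 3·58 + 1·23 = 215 + 300 + 298 + 174 + 23 = 1010
Weight total: 1 + 2 + 2 + 3 + 1 = 9
WMA = 1010 / 9 = 112.222

112.222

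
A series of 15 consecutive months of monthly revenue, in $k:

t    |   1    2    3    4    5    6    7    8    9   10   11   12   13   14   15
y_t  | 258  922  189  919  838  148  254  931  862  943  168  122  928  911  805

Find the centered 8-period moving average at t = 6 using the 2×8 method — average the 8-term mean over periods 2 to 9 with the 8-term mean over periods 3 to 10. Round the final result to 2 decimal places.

Sum over 2–9: 922 + 189 + 919 + 838 + 148 + 254 + 931 + 862 = 5063
Sum over 3–10: 189 + 919 + 838 + 148 + 254 + 931 + 862 + 943 = 5084
CMA at t=6 = (5063 + 5084) / (2·8) = 10147 / 16 = 634.19

634.19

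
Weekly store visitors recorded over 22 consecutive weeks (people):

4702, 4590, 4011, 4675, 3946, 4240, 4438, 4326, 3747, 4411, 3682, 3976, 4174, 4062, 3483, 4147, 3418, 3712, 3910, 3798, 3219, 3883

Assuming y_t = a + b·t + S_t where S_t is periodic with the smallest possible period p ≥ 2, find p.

6

First differences y_{t+1} − y_t: -112, -579, 664, -729, 294, 198, -112, -579, 664, -729, 294, 198, -112, -579, …
The difference pattern repeats every 6 terms and not for any smaller step, so p = 6.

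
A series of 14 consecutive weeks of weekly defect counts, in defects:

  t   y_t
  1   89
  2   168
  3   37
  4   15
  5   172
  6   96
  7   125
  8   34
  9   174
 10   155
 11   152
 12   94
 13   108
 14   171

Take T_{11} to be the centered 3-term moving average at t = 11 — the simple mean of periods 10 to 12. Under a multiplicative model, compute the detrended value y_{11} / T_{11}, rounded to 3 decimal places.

Trend T_11 = (155 + 152 + 94) / 3 = 401/3 = 133.66667
Ratio to trend: 152 / 133.66667 = 1.137

1.137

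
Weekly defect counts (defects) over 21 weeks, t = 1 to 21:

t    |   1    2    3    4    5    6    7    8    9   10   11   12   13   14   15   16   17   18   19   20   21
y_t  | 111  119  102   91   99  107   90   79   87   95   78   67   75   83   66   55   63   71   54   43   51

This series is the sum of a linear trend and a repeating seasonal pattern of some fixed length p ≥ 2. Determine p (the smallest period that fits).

First differences y_{t+1} − y_t: 8, -17, -11, 8, 8, -17, -11, 8, 8, -17, …
The difference pattern repeats every 4 terms and not for any smaller step, so p = 4.

4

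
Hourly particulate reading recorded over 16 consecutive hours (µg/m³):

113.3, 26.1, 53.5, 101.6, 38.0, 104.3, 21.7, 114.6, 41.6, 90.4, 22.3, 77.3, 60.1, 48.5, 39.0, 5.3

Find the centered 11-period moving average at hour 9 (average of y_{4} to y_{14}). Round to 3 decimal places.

65.491

Sum of periods 4–14: 101.6 + 38.0 + 104.3 + 21.7 + 114.6 + 41.6 + 90.4 + 22.3 + 77.3 + 60.1 + 48.5 = 720.4
Divide by 11: 720.4 / 11 = 65.491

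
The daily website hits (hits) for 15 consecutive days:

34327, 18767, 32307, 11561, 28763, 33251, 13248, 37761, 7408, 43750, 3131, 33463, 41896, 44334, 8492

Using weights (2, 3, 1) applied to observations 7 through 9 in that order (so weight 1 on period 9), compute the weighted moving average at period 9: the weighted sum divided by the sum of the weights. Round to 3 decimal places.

24531.167

Weighted sum: 2·13248 + 3·37761 + 1·7408 = 26496 + 113283 + 7408 = 147187
Weight total: 2 + 3 + 1 = 6
WMA = 147187 / 6 = 24531.167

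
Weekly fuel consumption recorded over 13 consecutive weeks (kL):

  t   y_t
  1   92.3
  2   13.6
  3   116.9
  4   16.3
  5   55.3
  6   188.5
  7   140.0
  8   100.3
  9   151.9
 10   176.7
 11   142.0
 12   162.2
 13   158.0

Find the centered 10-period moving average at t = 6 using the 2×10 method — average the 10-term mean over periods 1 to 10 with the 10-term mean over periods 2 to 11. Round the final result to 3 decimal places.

Sum over 1–10: 92.3 + 13.6 + 116.9 + 16.3 + 55.3 + 188.5 + 140.0 + 100.3 + 151.9 + 176.7 = 1051.8
Sum over 2–11: 13.6 + 116.9 + 16.3 + 55.3 + 188.5 + 140.0 + 100.3 + 151.9 + 176.7 + 142.0 = 1101.5
CMA at t=6 = (1051.8 + 1101.5) / (2·10) = 2153.3 / 20 = 107.665

107.665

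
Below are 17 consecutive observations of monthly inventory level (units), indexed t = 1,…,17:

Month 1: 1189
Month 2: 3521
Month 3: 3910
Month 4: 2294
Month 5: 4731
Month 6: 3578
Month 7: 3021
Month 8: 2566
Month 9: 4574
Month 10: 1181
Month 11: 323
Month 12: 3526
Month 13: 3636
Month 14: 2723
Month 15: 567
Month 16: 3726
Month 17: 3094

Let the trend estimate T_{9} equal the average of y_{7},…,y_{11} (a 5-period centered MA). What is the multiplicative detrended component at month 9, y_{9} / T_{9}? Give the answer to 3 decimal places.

Trend T_9 = (3021 + 2566 + 4574 + 1181 + 323) / 5 = 11665/5 = 2333.00000
Ratio to trend: 4574 / 2333.00000 = 1.961

1.961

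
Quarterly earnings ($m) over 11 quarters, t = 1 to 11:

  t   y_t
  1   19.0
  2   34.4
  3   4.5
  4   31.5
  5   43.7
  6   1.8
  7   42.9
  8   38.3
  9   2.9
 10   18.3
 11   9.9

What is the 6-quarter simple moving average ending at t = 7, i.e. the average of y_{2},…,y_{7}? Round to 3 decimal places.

Sum of periods 2–7: 34.4 + 4.5 + 31.5 + 43.7 + 1.8 + 42.9 = 158.8
Divide by 6: 158.8 / 6 = 26.467

26.467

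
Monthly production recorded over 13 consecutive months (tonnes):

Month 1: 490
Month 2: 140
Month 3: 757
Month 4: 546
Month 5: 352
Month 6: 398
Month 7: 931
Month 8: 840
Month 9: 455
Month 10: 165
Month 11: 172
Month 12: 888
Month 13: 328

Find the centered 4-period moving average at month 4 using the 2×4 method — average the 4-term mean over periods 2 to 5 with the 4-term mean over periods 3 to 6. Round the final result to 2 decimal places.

Sum over 2–5: 140 + 757 + 546 + 352 = 1795
Sum over 3–6: 757 + 546 + 352 + 398 = 2053
CMA at t=4 = (1795 + 2053) / (2·4) = 3848 / 8 = 481.00

481.00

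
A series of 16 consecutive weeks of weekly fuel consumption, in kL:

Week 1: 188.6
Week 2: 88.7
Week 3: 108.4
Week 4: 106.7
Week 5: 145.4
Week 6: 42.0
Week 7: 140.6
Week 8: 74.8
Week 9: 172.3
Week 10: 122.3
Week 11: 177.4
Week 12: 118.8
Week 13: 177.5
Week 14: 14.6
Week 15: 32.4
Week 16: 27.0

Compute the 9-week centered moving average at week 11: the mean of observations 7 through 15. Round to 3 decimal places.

Sum of periods 7–15: 140.6 + 74.8 + 172.3 + 122.3 + 177.4 + 118.8 + 177.5 + 14.6 + 32.4 = 1030.7
Divide by 9: 1030.7 / 9 = 114.522

114.522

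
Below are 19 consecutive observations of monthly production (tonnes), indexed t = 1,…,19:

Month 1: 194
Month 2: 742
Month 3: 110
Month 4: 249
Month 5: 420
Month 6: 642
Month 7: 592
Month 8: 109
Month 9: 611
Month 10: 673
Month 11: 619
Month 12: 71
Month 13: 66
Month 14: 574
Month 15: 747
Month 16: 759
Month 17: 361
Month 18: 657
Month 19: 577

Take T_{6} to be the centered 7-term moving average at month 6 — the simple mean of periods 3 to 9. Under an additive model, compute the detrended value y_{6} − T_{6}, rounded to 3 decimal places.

Trend T_6 = (110 + 249 + 420 + 642 + 592 + 109 + 611) / 7 = 2733/7 = 390.42857
Detrended value: 642 − 390.42857 = 251.571

251.571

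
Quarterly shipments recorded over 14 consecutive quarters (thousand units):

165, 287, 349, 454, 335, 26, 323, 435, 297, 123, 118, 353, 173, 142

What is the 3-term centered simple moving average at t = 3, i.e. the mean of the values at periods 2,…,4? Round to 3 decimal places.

363.333

Sum of periods 2–4: 287 + 349 + 454 = 1090
Divide by 3: 1090 / 3 = 363.333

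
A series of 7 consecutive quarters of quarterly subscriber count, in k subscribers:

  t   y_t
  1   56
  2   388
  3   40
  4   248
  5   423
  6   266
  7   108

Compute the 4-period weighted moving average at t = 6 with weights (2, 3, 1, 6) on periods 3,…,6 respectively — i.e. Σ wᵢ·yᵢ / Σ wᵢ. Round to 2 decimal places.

236.92

Weighted sum: 2·40 + 3·248 + 1·423 + 6·266 = 80 + 744 + 423 + 1596 = 2843
Weight total: 2 + 3 + 1 + 6 = 12
WMA = 2843 / 12 = 236.92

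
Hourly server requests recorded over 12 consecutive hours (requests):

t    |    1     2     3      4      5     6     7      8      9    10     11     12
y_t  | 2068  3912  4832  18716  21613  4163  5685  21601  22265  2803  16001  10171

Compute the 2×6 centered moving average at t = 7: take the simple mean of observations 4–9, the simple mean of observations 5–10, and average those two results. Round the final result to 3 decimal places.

Sum over 4–9: 18716 + 21613 + 4163 + 5685 + 21601 + 22265 = 94043
Sum over 5–10: 21613 + 4163 + 5685 + 21601 + 22265 + 2803 = 78130
CMA at t=7 = (94043 + 78130) / (2·6) = 172173 / 12 = 14347.750

14347.750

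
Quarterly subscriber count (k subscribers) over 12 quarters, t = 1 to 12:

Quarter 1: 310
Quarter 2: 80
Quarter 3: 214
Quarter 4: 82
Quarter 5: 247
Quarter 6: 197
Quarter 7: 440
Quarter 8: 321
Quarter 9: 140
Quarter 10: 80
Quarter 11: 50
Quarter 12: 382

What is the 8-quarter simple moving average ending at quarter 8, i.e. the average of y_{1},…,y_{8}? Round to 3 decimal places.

Sum of periods 1–8: 310 + 80 + 214 + 82 + 247 + 197 + 440 + 321 = 1891
Divide by 8: 1891 / 8 = 236.375

236.375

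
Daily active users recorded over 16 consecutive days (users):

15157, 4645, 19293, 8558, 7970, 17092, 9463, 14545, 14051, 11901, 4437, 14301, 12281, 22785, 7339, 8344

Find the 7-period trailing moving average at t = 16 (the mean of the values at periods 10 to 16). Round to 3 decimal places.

Sum of periods 10–16: 11901 + 4437 + 14301 + 12281 + 22785 + 7339 + 8344 = 81388
Divide by 7: 81388 / 7 = 11626.857

11626.857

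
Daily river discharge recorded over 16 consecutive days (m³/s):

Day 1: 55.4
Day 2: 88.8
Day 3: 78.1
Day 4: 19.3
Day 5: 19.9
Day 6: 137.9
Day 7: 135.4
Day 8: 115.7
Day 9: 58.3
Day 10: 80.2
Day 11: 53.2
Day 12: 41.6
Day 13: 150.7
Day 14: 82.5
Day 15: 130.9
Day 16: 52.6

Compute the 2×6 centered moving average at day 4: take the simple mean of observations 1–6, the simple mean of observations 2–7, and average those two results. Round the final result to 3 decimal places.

73.233

Sum over 1–6: 55.4 + 88.8 + 78.1 + 19.3 + 19.9 + 137.9 = 399.4
Sum over 2–7: 88.8 + 78.1 + 19.3 + 19.9 + 137.9 + 135.4 = 479.4
CMA at t=4 = (399.4 + 479.4) / (2·6) = 878.8 / 12 = 73.233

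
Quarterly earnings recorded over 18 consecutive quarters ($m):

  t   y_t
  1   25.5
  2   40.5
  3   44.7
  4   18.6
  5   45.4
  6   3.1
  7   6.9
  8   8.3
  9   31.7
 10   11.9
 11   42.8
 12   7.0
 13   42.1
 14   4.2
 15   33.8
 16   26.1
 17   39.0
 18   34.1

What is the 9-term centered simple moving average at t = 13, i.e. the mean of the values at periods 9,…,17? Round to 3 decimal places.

Sum of periods 9–17: 31.7 + 11.9 + 42.8 + 7.0 + 42.1 + 4.2 + 33.8 + 26.1 + 39.0 = 238.6
Divide by 9: 238.6 / 9 = 26.511

26.511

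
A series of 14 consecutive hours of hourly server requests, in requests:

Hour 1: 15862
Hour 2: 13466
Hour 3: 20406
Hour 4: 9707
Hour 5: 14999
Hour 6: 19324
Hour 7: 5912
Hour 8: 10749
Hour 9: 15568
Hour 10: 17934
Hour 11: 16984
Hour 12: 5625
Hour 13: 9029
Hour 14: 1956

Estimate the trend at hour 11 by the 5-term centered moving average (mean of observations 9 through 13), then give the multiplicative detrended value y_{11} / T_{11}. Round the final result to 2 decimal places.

1.30

Trend T_11 = (15568 + 17934 + 16984 + 5625 + 9029) / 5 = 65140/5 = 13028.0000
Ratio to trend: 16984 / 13028.0000 = 1.30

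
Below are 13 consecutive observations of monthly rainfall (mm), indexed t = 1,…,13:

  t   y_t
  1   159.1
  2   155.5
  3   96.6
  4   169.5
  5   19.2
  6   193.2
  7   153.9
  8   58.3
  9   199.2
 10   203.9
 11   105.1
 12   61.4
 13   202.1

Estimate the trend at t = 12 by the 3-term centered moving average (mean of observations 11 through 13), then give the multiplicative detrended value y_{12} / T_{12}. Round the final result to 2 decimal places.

Trend T_12 = (105.1 + 61.4 + 202.1) / 3 = 368.6/3 = 122.8667
Ratio to trend: 61.4 / 122.8667 = 0.50

0.50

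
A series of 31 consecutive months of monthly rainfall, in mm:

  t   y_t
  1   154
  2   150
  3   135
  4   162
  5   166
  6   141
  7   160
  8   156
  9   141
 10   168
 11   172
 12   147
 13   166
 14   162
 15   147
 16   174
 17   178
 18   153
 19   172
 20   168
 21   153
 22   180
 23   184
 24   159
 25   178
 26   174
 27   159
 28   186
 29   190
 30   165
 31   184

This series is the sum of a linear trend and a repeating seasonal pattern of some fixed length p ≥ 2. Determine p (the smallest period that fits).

First differences y_{t+1} − y_t: -4, -15, 27, 4, -25, 19, -4, -15, 27, 4, -25, 19, -4, -15, …
The difference pattern repeats every 6 terms and not for any smaller step, so p = 6.

6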